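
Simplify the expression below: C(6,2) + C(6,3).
35

Solution: By Pascal's identity: C(7,3) = 35.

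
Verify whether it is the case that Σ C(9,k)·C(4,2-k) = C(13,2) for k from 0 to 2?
True

Reasoning: Vandermonde's identity gives C(13,2) = 78; RHS C(13,2) = 78.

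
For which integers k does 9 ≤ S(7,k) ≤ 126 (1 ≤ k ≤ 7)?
2, 6

Working:
S(7,1)=1; S(7,2)=63; S(7,3)=301; S(7,4)=350; S(7,5)=140; S(7,6)=21; S(7,7)=1. So valid k = 2, 6.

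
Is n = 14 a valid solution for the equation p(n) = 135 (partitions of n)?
Pentagonal recurrence p(n) = p(n−1) + p(n−2) − p(n−5) − p(n−7) + …: p(14) = p(13) + p(12) − p(9) − p(7) + p(2) = 101 + 77 − 30 − 15 + 2 = 135, which equals 135.

Answer: Yes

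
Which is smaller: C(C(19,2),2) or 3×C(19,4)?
3×C(19,4)

Solution: C(C(19,2),2)=14,535, 3×C(19,4)=11,628.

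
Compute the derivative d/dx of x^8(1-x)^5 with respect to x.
8x^7(1-x)^5 - 5x^8(1-x)^4

Product rule: 8x^{7}(1-x)^{5} + x^8·(-5)(1-x)^{4}.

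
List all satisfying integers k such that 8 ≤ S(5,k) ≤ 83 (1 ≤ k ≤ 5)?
S(5,1)=1; S(5,2)=15; S(5,3)=25; S(5,4)=10; S(5,5)=1. So valid k = 2, 3, 4.

Answer: 2, 3, 4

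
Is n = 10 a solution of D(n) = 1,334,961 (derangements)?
Yes

Solution: D(10) = (10-1)·[D(9) + D(8)] = 9·[133,496 + 14,833] = 1,334,961, which equals 1,334,961.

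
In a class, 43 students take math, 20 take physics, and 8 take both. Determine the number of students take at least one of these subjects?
55

Reasoning: |A∪B| = |A|+|B|-|A∩B| = 43+20-8 = 55.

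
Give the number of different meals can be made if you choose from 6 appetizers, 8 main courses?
48

By the multiplication principle: 6 × 8 = 48.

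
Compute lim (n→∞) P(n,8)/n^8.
1

Reasoning: P(n,8) = n(n-1)···(n-7) ≈ n^8 for large n. Limit = 1.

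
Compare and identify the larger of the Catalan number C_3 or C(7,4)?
C(7,4)

Reasoning: C_3 = C(6,3)/(3+1) = 20/4 = 5; C(7,4) = 35.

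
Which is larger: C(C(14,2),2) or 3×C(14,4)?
C(C(14,2),2)=4,095, 3×C(14,4)=3,003.

Answer: C(C(14,2),2)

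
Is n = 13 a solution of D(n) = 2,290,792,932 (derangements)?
Yes

Working:
D(13) = (13-1)·[D(12) + D(11)] = 12·[176,214,841 + 14,684,570] = 2,290,792,932, which equals 2,290,792,932.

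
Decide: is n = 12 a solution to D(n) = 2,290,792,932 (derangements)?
No

Working:
D(12) = (12-1)·[D(11) + D(10)] = 11·[14,684,570 + 1,334,961] = 176,214,841, which does not equal 2,290,792,932.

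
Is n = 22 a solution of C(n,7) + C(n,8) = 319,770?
No

Working:
C(22,7) + C(22,8) = 170,544 + 319,770 = 490,314, which does not equal 319,770.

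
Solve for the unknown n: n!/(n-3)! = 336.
8

Working:
n!/(n-3)! = n×(n-1)×(n-2), a product of 3 consecutive integers ≈ (n−1)^3. 336^(1/3) + 1 ≈ 8.0; check n = 8: 8×7×6 = 336 ✓. So n = 8.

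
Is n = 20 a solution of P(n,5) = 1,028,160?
No
P(20,5) = 20·19·18·17·16 = 1,860,480, which does not equal 1,028,160.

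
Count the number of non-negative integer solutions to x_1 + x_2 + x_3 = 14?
C(14+3-1, 3-1) = 120.
Final answer: 120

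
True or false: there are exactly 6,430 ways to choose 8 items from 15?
False

Explanation: C(15,8) = 6,435 ≠ 6430.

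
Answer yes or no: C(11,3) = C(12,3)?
No

Explanation: LHS = C(11,3) = 165; RHS = C(12,3) = 220. 165 ≠ 220, so the statement does not hold.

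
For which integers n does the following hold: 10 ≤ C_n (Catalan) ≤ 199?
4, 5, 6
C_3=5; C_4=14; C_5=42; C_6=132; C_7=429. So valid n = 4, 5, 6.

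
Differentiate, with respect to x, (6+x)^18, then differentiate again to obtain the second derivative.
306(6+x)^16

Solution: First derivative: 18(6+x)^{17}. Second derivative: 18·17·(6+x)^{16} = 306(6+x)^{16}.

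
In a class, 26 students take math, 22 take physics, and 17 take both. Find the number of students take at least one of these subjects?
31

Solution: |A∪B| = |A|+|B|-|A∩B| = 26+22-17 = 31.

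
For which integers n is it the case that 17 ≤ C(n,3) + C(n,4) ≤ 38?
6
C(5,3)+C(5,4)=15; C(6,3)+C(6,4)=35; C(7,3)+C(7,4)=70. So valid n = 6.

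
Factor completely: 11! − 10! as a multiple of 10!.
10 × 10! = 36,288,000

Solution: 11! − 10! = 11·10! − 10! = (11 − 1)·10! = 10 × 10! = 36,288,000.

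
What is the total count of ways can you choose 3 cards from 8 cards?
56

Solution: C(8,3) = 8! / (3! × (8-3)!)
         = 8! / (3! × 5!)
         = 56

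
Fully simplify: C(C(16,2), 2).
7,140
C(16,2) = 120, then C(120, 2) = 7,140.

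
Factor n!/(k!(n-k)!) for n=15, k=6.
C(15,6) = 5,005

Reasoning: This is the binomial coefficient C(15,6) = 5,005.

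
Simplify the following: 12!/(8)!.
11,880

This equals 12×11×...×9 = 11,880.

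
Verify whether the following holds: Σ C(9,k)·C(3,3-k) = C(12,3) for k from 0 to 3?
True

Vandermonde's identity gives C(12,3) = 220; RHS C(12,3) = 220.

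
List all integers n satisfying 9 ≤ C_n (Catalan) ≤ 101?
4, 5

Reasoning: C_3=5; C_4=14; C_5=42; C_6=132. So valid n = 4, 5.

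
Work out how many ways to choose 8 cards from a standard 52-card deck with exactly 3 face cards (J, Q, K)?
144,761,760

Explanation: 12 face cards and 40 non-face cards: C(12,3) × C(40,5) = 220 × 658,008 = 144,761,760.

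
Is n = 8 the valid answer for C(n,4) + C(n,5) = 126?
Yes

C(8,4) + C(8,5) = 70 + 56 = 126, which equals 126.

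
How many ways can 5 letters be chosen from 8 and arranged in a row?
6,720

Reasoning: P(8,5) = 8!/(8-5)! = 6,720.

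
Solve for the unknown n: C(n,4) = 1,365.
15
C(n,4) = n(n−1)(n−2)(n−3)/4! is increasing in n, and n(n−1)(n−2)(n−3) = 4!·1,365 = 32,760 ≈ (n−1.5)^4 gives n ≈ 15.0. Check: C(13,4) = 715, C(14,4) = 1,001, C(15,4) = 1,365 ✓. So n = 15.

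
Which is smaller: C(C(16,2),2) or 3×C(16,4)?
3×C(16,4)

Reasoning: C(C(16,2),2)=7,140, 3×C(16,4)=5,460.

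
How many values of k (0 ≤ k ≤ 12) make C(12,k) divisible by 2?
9

Working:
Checking C(12,k) mod 2 for k = 0..12: divisible at k = 1, 2, 3, 5, 6, 7, 9, 10, 11. That's 9 values.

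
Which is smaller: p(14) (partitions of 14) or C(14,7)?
p(14)

Explanation: Pentagonal recurrence p(n) = p(n−1) + p(n−2) − p(n−5) − p(n−7) + …: p(14) = p(13) + p(12) − p(9) − p(7) + p(2) = 101 + 77 − 30 − 15 + 2 = 135; C(14,7) = 3,432.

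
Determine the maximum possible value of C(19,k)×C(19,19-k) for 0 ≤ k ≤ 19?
8,533,694,884

Reasoning: C(19,k)·C(19,19-k) = C(19,k)², maximised at the centre k = 9: C(19,9)² = 8,533,694,884.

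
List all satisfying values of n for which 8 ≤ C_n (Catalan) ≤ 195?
4, 5, 6

Solution: C_3=5; C_4=14; C_5=42; C_6=132; C_7=429. So valid n = 4, 5, 6.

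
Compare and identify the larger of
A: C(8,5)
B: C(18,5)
A=C(8,5)=56, B=C(18,5)=8,568.
Final answer: B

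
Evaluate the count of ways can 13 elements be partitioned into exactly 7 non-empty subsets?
This equals S(13,7), the Stirling number of the 2nd kind.
Using the Stirling recurrence: S(n,k) = k·S(n-1,k) + S(n-1,k-1)
S(13,7) = 7·S(12,7) + S(12,6)
         = 7·627396 + 1323652
         = 4391772 + 1323652
         = 5,715,424

Answer: 5,715,424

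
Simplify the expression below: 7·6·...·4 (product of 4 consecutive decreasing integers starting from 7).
840

This is P(7,4) = 7!/(3)! = 840.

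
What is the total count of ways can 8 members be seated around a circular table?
5,040

Explanation: Circular arrangements: (8-1)! = 5,040.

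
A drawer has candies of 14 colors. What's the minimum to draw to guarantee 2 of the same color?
Worst case: 1 of each = 14. One more: 15.
Final answer: 15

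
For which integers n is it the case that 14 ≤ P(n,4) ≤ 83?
P(3,4)=0; P(4,4)=24; P(5,4)=120. So valid n = 4.
Final answer: 4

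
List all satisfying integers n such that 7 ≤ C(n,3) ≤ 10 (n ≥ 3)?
C(4,3)=4; C(5,3)=10; C(6,3)=20. So valid n = 5.
Final answer: 5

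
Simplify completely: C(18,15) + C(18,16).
969

Reasoning: By Pascal's identity: C(19,16) = 969.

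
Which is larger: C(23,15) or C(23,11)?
C(23,11)

Explanation: C(23,15)=490,314, C(23,11)=1,352,078.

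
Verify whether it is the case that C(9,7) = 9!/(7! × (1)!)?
False

Explanation: The correct denominator is 7!×2!, giving C(9,7) = 36; the stated RHS is 9!/(7!×1!) = 72 ≠ 36, so the statement does not hold.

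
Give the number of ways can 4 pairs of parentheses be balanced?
14

Explanation: Using the Catalan number formula: C_n = C(2n, n) / (n+1)
C_4 = C(8, 4) / (4+1)
     = 70 / 5
     = 14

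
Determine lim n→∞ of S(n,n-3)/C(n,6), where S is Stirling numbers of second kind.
15

Solution: The leading term of S(n,n-3) as a polynomial in n is (5)!!·C(n,6), so the ratio → (5)!! = 15.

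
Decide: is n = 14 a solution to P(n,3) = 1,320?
No

Explanation: P(14,3) = 14·13·12 = 2,184, which does not equal 1,320.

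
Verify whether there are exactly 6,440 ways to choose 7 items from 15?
C(15,7) = 6,435 ≠ 6440.

Answer: False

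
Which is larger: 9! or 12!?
12!

Working:
9!=362,880, 12!=479,001,600. 12! > 9!.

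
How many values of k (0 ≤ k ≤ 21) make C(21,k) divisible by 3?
Checking C(21,k) mod 3 for k = 0..21: divisible at k = 1, 2, 4, 5, 6, 7, 8, 10, 11, 13, 14, 15, 16, 17, 19, 20. That's 16 values.

Answer: 16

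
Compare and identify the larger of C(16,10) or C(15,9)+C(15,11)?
C(16,10)=8,008; C(15,9)+C(15,11)=5,005+1,365=6,370.

Answer: C(16,10)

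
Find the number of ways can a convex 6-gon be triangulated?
14
Using the Catalan number formula: C_n = C(2n, n) / (n+1)
C_4 = C(8, 4) / (4+1)
     = 70 / 5
     = 14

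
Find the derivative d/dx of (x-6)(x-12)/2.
d/dx[(x-6)(x-12)] = (x-12) + (x-6) = 2x - 18. Dividing by 2 gives (2x - 18)/2.

Answer: (2x - 18)/2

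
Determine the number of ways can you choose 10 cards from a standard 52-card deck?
15,820,024,220

Reasoning: C(52,10) = 15,820,024,220.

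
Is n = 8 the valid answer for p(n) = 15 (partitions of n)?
No

Working:
Pentagonal recurrence p(n) = p(n−1) + p(n−2) − p(n−5) − p(n−7) + …: p(8) = p(7) + p(6) − p(3) − p(1) = 15 + 11 − 3 − 1 = 22, which does not equal 15.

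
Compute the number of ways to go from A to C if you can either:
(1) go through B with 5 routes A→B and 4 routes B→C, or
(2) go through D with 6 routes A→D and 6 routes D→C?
56

Route via B: 5×4=20. Route via D: 6×6=36. Total: 56.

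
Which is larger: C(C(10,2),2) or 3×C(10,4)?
C(C(10,2),2)

Solution: C(C(10,2),2)=990, 3×C(10,4)=630.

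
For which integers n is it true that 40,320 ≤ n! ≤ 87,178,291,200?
8, 9, 10, 11, 12, 13, 14
n! is strictly increasing; 8! = 40,320 and 14! = 87,178,291,200, so valid n = 8, 9, 10, 11, 12, 13, 14.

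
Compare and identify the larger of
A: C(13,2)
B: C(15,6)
B
A=C(13,2)=78, B=C(15,6)=5,005.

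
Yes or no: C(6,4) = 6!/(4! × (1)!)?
No

Explanation: The correct denominator is 4!×2!, giving C(6,4) = 15; the stated RHS is 6!/(4!×1!) = 30 ≠ 15, so the statement does not hold.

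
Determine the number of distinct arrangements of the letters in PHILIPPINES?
1,108,800

Reasoning: Word has 11 letters (P=3, H=1, I=3, L=1, N=1, E=1, S=1). Arrangements: 11!/Π(k!) = 1,108,800.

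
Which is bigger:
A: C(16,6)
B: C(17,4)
A
A=C(16,6)=8,008, B=C(17,4)=2,380.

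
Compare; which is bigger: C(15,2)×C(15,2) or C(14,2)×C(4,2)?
C(15,2)×C(15,2)

C(15,2)×C(15,2)=11,025, C(14,2)×C(4,2)=546.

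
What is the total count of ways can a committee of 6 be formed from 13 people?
1,716

Explanation: C(13,6) = 13! / (6! × (13-6)!)
         = 13! / (6! × 7!)
         = 1,716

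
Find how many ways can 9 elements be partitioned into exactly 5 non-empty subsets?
This equals S(9,5), the Stirling number of the 2nd kind.
Using the Stirling recurrence: S(n,k) = k·S(n-1,k) + S(n-1,k-1)
S(9,5) = 5·S(8,5) + S(8,4)
         = 5·1050 + 1701
         = 5250 + 1701
         = 6,951
Final answer: 6,951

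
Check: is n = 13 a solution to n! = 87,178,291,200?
No

13! = 13·12! = 13·479,001,600 = 6,227,020,800, which does not equal 87,178,291,200.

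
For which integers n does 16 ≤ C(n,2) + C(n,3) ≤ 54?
5, 6
C(4,2)+C(4,3)=10; C(5,2)+C(5,3)=20; C(6,2)+C(6,3)=35; C(7,2)+C(7,3)=56. So valid n = 5, 6.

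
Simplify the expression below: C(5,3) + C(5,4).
15

Reasoning: By Pascal's identity: C(6,4) = 15.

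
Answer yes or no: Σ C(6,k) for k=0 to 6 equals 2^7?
Binomial theorem: Σ C(6,k) = (1+1)^6 = 2^6 = 64; RHS 2^7 = 128.

Answer: No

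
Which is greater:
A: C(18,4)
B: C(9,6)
A

A=C(18,4)=3,060, B=C(9,6)=84.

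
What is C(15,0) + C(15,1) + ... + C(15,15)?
32,768

Solution: Sum of binomial coefficients = 2^15 = 32,768.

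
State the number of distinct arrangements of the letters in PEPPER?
Word has 6 letters (P=3, E=2, R=1). Arrangements: 6!/Π(k!) = 60.

Answer: 60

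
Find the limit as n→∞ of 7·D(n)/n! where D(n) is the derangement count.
7/e

Solution: D(n)/n! → 1/e, so 7·D(n)/n! → 7/e.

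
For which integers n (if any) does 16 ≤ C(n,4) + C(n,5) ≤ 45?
C(5,4)+C(5,5)=6; C(6,4)+C(6,5)=21; C(7,4)+C(7,5)=56. So valid n = 6.

Answer: 6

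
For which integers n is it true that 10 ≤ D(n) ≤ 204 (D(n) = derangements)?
5
Using D(n) = (n−1)[D(n−1) + D(n−2)] with D(1)=0, D(2)=1: D(4)=9; D(5)=44; D(6)=265. So valid n = 5.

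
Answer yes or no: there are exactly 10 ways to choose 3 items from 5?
Yes

Solution: C(5,3) = 10.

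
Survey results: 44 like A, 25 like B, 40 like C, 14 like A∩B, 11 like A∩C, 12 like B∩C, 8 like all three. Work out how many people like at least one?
|A∪B∪C| = 44+25+40-14-11-12+8 = 80.
Final answer: 80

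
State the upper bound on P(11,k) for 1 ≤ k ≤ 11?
39,916,800

Working:
P(11,k) increases in k, so maximum at k = 11: 11! = 39,916,800.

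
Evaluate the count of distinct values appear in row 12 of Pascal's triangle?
7
Row 12 has entries C(12,0)..C(12,12); by symmetry C(12,k)=C(12,12-k), giving 7 distinct values.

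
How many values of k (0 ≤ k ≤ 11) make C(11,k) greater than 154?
6
Row 11 is unimodal and symmetric about k=11/2. C(11,2)=55 ≤ 154; C(11,3)=165 > 154; by symmetry C(11,k) > 154 for k = 3..8. That's 8 - 3 + 1 = 6 values.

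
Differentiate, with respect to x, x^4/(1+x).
Quotient rule: [4x^{3}(1+x) - x^4]/(1+x)².

Answer: (4x^3(1+x) - x^4)/(1+x)²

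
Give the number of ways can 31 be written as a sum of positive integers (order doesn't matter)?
6,842

Solution: Pentagonal recurrence p(n) = p(n−1) + p(n−2) − p(n−5) − p(n−7) + …: p(31) = p(30) + p(29) − p(26) − p(24) + p(19) + p(16) − p(9) − p(5) = 5,604 + 4,565 − 2,436 − 1,575 + 490 + 231 − 30 − 7 = 6,842.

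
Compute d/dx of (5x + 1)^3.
15(5x + 1)^2
Chain rule: 3(5x+1)^{2} × 5 = 15(5x+1)^{2}.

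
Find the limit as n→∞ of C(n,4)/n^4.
1/24

Working:
C(n,4) ≈ n^4/4! for large n. Limit = 1/4! = 1/24.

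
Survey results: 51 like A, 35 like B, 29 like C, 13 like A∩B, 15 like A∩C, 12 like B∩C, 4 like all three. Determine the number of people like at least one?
|A∪B∪C| = 51+35+29-13-15-12+4 = 79.

Answer: 79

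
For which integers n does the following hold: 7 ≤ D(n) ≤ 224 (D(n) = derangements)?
4, 5

Using D(n) = (n−1)[D(n−1) + D(n−2)] with D(1)=0, D(2)=1: D(3)=2; D(4)=9; D(5)=44; D(6)=265. So valid n = 4, 5.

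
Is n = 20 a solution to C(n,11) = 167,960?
C(20,11) = 20·19·18·17·16·15·14·13·12·11·10/11! = 6,704,425,728,000/39,916,800 = 167,960, which equals 167,960.

Answer: Yes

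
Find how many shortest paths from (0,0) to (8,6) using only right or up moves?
3,003

Explanation: Choose 8 rights from 14 moves: C(14,8) = 3,003.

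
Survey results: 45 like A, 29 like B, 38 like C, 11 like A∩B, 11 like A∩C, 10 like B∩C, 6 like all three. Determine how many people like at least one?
86
|A∪B∪C| = 45+29+38-11-11-10+6 = 86.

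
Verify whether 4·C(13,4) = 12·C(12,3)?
False

Solution: Absorption identity k·C(n,k) = n·C(n-1,k-1). LHS = 4·715 = 2,860; RHS = 12·220 = 2,640.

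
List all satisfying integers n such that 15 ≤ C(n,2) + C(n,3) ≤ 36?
C(4,2)+C(4,3)=10; C(5,2)+C(5,3)=20; C(6,2)+C(6,3)=35; C(7,2)+C(7,3)=56. So valid n = 5, 6.

Answer: 5, 6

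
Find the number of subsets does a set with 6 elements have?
64
Each element can be included or excluded: 2^6 = 64.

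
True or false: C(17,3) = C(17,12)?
False
C(17,3) = 680 but C(17,12) = 6,188; symmetry gives C(17,3) = C(17,14), not C(17,12).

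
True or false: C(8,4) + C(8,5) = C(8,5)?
False

Working:
Pascal's identity gives C(9,5) = 126, whereas C(8,5) = 56.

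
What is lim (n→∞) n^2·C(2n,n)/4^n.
∞

Working:
C(2n,n) ~ 4^n/√(πn), so n^2·C(2n,n)/4^n ~ n^(2 − 1/2)/√π → ∞.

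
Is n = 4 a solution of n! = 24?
Yes
4! = 4·3! = 4·6 = 24, which equals 24.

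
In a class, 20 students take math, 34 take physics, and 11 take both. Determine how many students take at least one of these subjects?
43
|A∪B| = |A|+|B|-|A∩B| = 20+34-11 = 43.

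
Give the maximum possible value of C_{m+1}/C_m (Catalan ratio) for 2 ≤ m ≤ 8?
C_{m+1}/C_m = 2(2m+1)/(m+2), which increases with m. Maximum at m = 8: 2·17/10 = 17/5.

Answer: 17/5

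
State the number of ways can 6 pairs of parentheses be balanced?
132

Reasoning: Using the Catalan number formula: C_n = C(2n, n) / (n+1)
C_6 = C(12, 6) / (6+1)
     = 924 / 7
     = 132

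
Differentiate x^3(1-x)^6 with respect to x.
Product rule: 3x^{2}(1-x)^{6} + x^3·(-6)(1-x)^{5}.

Answer: 3x^2(1-x)^6 - 6x^3(1-x)^5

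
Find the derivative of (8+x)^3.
Using the power rule: d/dx (8+x)^3 = 3(8+x)^{2}.
Final answer: 3(8+x)^2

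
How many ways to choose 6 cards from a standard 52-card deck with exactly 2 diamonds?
6,415,578

Working:
13 diamonds and 39 non-diamonds: C(13,2) × C(39,4) = 78 × 82251 = 6,415,578.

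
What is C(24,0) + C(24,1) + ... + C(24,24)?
16,777,216

Explanation: Sum of binomial coefficients = 2^24 = 16,777,216.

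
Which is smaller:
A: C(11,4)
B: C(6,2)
B

Working:
A=C(11,4)=330, B=C(6,2)=15.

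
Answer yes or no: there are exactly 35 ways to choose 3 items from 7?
C(7,3) = 35.

Answer: Yes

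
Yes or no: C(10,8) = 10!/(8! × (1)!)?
No

Solution: The correct denominator is 8!×2!, giving C(10,8) = 45; the stated RHS is 10!/(8!×1!) = 90 ≠ 45, so the statement does not hold.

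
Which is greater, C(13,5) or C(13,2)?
C(13,5)

Solution: C(13,5)=1,287, C(13,2)=78.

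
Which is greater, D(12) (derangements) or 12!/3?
D(12)
D(12) = (12-1)·[D(11) + D(10)] = 11·[14,684,570 + 1,334,961] = 176,214,841; 12!/3 = 479,001,600/3 = 159,667,200.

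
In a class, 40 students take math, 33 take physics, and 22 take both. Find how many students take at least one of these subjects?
51

Solution: |A∪B| = |A|+|B|-|A∩B| = 40+33-22 = 51.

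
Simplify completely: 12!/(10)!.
This equals 12×11 = 132.

Answer: 132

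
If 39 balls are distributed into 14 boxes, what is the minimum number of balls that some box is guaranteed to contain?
3

Reasoning: Pigeonhole: ⌈39/14⌉ = 3.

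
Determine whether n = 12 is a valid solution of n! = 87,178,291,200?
12! = 12·11! = 12·39,916,800 = 479,001,600, which does not equal 87,178,291,200.

Answer: No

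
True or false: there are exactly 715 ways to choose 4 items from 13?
True

Reasoning: C(13,4) = 715.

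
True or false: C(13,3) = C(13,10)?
C(13,3) = C(13,13-3) by the symmetry property; both equal 286.
Final answer: True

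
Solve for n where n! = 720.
6

Reasoning: n! is strictly increasing. 4! = 24, 5! = 120, 6! = 720 ✓. So n = 6.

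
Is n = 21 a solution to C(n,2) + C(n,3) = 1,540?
C(21,2) + C(21,3) = 210 + 1,330 = 1,540, which equals 1,540.
Final answer: Yes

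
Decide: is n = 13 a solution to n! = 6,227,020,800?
13! = 13·12! = 13·479,001,600 = 6,227,020,800, which equals 6,227,020,800.
Final answer: Yes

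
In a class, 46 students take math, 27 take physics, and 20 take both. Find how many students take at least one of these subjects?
|A∪B| = |A|+|B|-|A∩B| = 46+27-20 = 53.
Final answer: 53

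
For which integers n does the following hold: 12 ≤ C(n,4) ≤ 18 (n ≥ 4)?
6
C(5,4)=5; C(6,4)=15; C(7,4)=35. So valid n = 6.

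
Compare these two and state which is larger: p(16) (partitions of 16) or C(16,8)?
C(16,8)

Explanation: Pentagonal recurrence p(n) = p(n−1) + p(n−2) − p(n−5) − p(n−7) + …: p(16) = p(15) + p(14) − p(11) − p(9) + p(4) + p(1) = 176 + 135 − 56 − 30 + 5 + 1 = 231; C(16,8) = 12,870.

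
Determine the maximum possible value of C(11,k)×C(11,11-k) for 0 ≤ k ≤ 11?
C(11,k)·C(11,11-k) = C(11,k)², maximised at the centre k = 5: C(11,5)² = 213,444.

Answer: 213,444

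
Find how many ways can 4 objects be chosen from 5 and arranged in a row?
120

Reasoning: P(5,4) = 5!/(5-4)! = 120.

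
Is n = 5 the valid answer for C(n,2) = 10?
C(5,2) = 5·4/2! = 20/2 = 10, which equals 10.

Answer: Yes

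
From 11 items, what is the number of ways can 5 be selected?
462

Reasoning: C(11,5) = 11! / (5! × (11-5)!)
         = 11! / (5! × 6!)
         = 462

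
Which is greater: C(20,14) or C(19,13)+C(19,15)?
C(20,14)
C(20,14)=38,760; C(19,13)+C(19,15)=27,132+3,876=31,008.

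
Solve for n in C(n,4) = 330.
C(n,4) = n(n−1)(n−2)(n−3)/4! is increasing in n, and n(n−1)(n−2)(n−3) = 4!·330 = 7,920 ≈ (n−1.5)^4 gives n ≈ 10.9. Check: C(9,4) = 126, C(10,4) = 210, C(11,4) = 330 ✓. So n = 11.
Final answer: 11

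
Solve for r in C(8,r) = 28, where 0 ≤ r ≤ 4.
2

C(8,r) is increasing for 0 ≤ r ≤ 4. Stepping up (C(8,r+1) = C(8,r)·(8−r)/(r+1)): C(8,1) = 8, C(8,2) = 28 ✓. So r = 2.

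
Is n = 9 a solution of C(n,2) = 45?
No

Explanation: C(9,2) = 9·8/2! = 72/2 = 36, which does not equal 45.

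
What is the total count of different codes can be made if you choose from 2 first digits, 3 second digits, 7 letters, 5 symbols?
By the multiplication principle: 2 × 3 × 7 × 5 = 210.
Final answer: 210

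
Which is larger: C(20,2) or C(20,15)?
C(20,15)

C(20,2)=190, C(20,15)=15,504.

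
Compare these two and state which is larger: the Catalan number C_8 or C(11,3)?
C_8

Solution: C_8 = C(16,8)/(8+1) = 12,870/9 = 1,430; C(11,3) = 165.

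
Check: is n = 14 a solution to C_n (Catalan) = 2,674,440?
Yes
C_14 = C(28,14)/(14+1) = 40,116,600/15 = 2,674,440, which equals 2,674,440.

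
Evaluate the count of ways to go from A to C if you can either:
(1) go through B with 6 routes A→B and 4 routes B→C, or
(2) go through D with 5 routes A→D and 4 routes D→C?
44
Route via B: 6×4=24. Route via D: 5×4=20. Total: 44.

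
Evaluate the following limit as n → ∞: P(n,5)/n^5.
1

Working:
P(n,5) = n(n-1)···(n-4) ≈ n^5 for large n. Limit = 1.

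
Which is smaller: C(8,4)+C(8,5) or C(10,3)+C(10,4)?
C(8,4)+C(8,5)

Reasoning: First=126, Second=330.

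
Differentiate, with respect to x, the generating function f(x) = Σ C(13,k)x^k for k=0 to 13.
Term-by-term differentiation gives Σ k·C(13,k)x^{k-1} for k=1 to 13.

Answer: Σ k·C(13,k)x^(k-1) for k=1 to 13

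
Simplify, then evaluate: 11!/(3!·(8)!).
165

This is C(11,3) = 165.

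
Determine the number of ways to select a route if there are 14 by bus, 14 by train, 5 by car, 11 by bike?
By the addition principle: 14 + 14 + 5 + 11 = 44.

Answer: 44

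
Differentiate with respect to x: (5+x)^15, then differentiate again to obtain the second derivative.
210(5+x)^13

Working:
First derivative: 15(5+x)^{14}. Second derivative: 15·14·(5+x)^{13} = 210(5+x)^{13}.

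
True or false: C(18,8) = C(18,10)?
C(18,8) = C(18,18-8) by the symmetry property; both equal 43,758.
Final answer: True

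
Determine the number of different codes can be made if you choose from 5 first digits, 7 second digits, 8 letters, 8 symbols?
2,240

By the multiplication principle: 5 × 7 × 8 × 8 = 2,240.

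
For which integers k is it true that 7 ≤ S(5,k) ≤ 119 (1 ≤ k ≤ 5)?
2, 3, 4

Reasoning: S(5,1)=1; S(5,2)=15; S(5,3)=25; S(5,4)=10; S(5,5)=1. So valid k = 2, 3, 4.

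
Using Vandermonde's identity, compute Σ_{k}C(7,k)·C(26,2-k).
528

Solution: = C(7+26,2) = C(33,2) = 528.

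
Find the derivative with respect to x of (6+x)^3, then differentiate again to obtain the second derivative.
6(6+x)^1

Solution: First derivative: 3(6+x)^{2}. Second derivative: 3·2·(6+x)^{1} = 6(6+x)^{1}.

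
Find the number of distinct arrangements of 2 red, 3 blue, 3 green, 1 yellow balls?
5,040

Solution: Multinomial: 9!/(2! × 3! × 3! × 1!) = 5,040.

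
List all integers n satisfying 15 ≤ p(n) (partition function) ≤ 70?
7, 8, 9, 10, 11
Tabulating p(n) via p(n) = p(n−1) + p(n−2) − p(n−5) − p(n−7) + …: p(6)=11; p(7)=15; p(8)=22; p(9)=30; p(10)=42; p(11)=56; p(12)=77. So valid n = 7, 8, 9, 10, 11.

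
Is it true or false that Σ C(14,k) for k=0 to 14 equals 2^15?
Binomial theorem: Σ C(14,k) = (1+1)^14 = 2^14 = 16,384; RHS 2^15 = 32,768.
Final answer: False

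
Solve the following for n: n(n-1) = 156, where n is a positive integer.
13

Explanation: n² − n − 156 = 0, so n = (1 ± √(1 + 4·156))/2 = (1 ± √625)/2 = (1 ± 25)/2, i.e. n = 13 or n = -12. Taking the positive root, n = 13 (check: 13×12 = 156).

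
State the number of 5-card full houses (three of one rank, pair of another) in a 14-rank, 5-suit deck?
Triple rank: 14. Triple suits: C(5,3)=10. Pair rank: 13. Pair suits: C(5,2)=10. Total: 18,200.

Answer: 18,200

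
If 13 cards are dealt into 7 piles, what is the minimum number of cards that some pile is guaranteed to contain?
2

Working:
Pigeonhole: ⌈13/7⌉ = 2.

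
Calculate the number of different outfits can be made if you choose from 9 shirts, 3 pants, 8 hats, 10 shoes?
2,160

Explanation: By the multiplication principle: 9 × 3 × 8 × 10 = 2,160.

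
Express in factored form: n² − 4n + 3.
(n − 1)(n − 3)

Seek roots whose sum is 4 and product is 3: (1, 3). So n² − 4n + 3 = (n − 1)(n − 3).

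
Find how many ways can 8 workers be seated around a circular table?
Circular arrangements: (8-1)! = 5,040.
Final answer: 5,040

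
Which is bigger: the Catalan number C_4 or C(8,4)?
C(8,4)

Working:
C_4 = C(8,4)/(4+1) = 70/5 = 14; C(8,4) = 70.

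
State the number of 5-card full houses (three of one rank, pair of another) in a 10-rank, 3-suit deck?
270
Triple rank: 10. Triple suits: C(3,3)=1. Pair rank: 9. Pair suits: C(3,2)=3. Total: 270.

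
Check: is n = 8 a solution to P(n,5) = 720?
No

Working:
P(8,5) = 8·7·6·5·4 = 6,720, which does not equal 720.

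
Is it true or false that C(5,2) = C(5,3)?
True

Reasoning: Symmetry C(n,k) = C(n,n-k): C(5,2) = 10 and C(5,3) = 10. Both sides agree, so the statement holds.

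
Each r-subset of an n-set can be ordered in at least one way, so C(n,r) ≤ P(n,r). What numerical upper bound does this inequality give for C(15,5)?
360,360

P(15,5) = 15·14·13·12·11 = 360,360, so C(15,5) ≤ 360,360. (The bound is loose by a factor of 5! = 120: C(15,5) = 360,360/120 = 3,003.)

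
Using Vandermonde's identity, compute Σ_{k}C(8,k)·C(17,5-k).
53,130

= C(8+17,5) = C(25,5) = 53,130.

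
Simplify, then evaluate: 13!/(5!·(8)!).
1,287
This is C(13,5) = 1,287.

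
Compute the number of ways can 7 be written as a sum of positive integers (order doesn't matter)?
15
Pentagonal recurrence p(n) = p(n−1) + p(n−2) − p(n−5) − p(n−7) + …: p(7) = p(6) + p(5) − p(2) − p(0) = 11 + 7 − 2 − 1 = 15.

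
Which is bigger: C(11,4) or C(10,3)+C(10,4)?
By Pascal's identity: C(11,4) = C(10,3)+C(10,4) = 330. Equal.

Answer: Equal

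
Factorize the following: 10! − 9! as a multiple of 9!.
9 × 9! = 3,265,920

Solution: 10! − 9! = 10·9! − 9! = (10 − 1)·9! = 9 × 9! = 3,265,920.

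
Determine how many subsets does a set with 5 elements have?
Each element can be included or excluded: 2^5 = 32.
Final answer: 32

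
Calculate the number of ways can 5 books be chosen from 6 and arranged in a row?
720

Reasoning: P(6,5) = 6!/(6-5)! = 720.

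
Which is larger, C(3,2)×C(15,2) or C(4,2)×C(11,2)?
C(4,2)×C(11,2)

Reasoning: C(3,2)×C(15,2)=315, C(4,2)×C(11,2)=330.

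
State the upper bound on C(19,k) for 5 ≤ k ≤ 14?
92,378

C(19,k) is maximised at the centre of the row: C(19,9) = 92,378.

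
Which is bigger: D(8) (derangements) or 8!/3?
D(8)
D(8) = (8-1)·[D(7) + D(6)] = 7·[1,854 + 265] = 14,833; 8!/3 = 40,320/3 = 13,440.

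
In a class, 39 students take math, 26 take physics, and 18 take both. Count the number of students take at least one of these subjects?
47

Working:
|A∪B| = |A|+|B|-|A∩B| = 39+26-18 = 47.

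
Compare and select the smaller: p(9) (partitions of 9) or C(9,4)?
p(9)
Pentagonal recurrence p(n) = p(n−1) + p(n−2) − p(n−5) − p(n−7) + …: p(9) = p(8) + p(7) − p(4) − p(2) = 22 + 15 − 5 − 2 = 30; C(9,4) = 126.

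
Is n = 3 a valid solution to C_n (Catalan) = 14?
C_3 = C(6,3)/(3+1) = 20/4 = 5, which does not equal 14.

Answer: No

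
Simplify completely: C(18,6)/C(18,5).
13/6
C(n,k+1)/C(n,k) = (n−k)/(k+1). Here (18−5)/(5+1) = 13/6 = 13/6.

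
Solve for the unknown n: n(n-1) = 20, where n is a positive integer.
5

Working:
n² − n − 20 = 0, so n = (1 ± √(1 + 4·20))/2 = (1 ± √81)/2 = (1 ± 9)/2, i.e. n = 5 or n = -4. Taking the positive root, n = 5 (check: 5×4 = 20).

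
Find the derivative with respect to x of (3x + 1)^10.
Chain rule: 10(3x+1)^{9} × 3 = 30(3x+1)^{9}.

Answer: 30(3x + 1)^9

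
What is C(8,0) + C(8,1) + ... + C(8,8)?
256

Solution: Sum of binomial coefficients = 2^8 = 256.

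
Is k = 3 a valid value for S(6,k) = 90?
Yes
S(6,3) = 3·S(5,3) + S(5,2) = 3·25 + 15 = 90, which equals 90.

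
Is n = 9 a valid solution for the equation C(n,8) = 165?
C(9,8) = 9·8·7·6·5·4·3·2/8! = 362,880/40,320 = 9, which does not equal 165.

Answer: No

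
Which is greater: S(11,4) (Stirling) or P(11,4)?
S(11,4)

S(11,4) = 4·S(10,4) + S(10,3) = 4·34,105 + 9,330 = 145,750; P(11,4) = 7,920.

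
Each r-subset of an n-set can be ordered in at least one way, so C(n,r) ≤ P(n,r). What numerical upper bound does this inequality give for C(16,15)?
20,922,789,888,000

P(16,15) = 16·15·14·13·12·11·10·9·8·7·6·5·4·3·2 = 20,922,789,888,000, so C(16,15) ≤ 20,922,789,888,000. (The bound is loose by a factor of 15! = 1,307,674,368,000: C(16,15) = 20,922,789,888,000/1,307,674,368,000 = 16.)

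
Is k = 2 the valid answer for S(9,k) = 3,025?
No

Reasoning: S(9,2) = 2·S(8,2) + S(8,1) = 2·127 + 1 = 255, which does not equal 3,025.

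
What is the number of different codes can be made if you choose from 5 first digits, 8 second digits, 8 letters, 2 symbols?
640

Working:
By the multiplication principle: 5 × 8 × 8 × 2 = 640.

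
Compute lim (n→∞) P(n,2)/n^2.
1

Working:
P(n,2) = n(n-1) ≈ n^2 for large n. Limit = 1.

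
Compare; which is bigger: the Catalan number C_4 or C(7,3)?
C(7,3)
C_4 = C(8,4)/(4+1) = 70/5 = 14; C(7,3) = 35.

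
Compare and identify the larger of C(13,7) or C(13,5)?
C(13,7)=1,716, C(13,5)=1,287.
Final answer: C(13,7)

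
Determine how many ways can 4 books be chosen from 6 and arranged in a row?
360

P(6,4) = 6!/(6-4)! = 360.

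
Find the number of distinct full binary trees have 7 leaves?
132
Using the Catalan number formula: C_n = C(2n, n) / (n+1)
C_6 = C(12, 6) / (6+1)
     = 924 / 7
     = 132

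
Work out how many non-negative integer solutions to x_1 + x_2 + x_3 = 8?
C(8+3-1, 3-1) = 45.

Answer: 45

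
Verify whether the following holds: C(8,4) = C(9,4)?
False

Reasoning: LHS = C(8,4) = 70; RHS = C(9,4) = 126. 70 ≠ 126, so the statement does not hold.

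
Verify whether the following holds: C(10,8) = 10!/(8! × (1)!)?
False

Solution: The correct denominator is 8!×2!, giving C(10,8) = 45; the stated RHS is 10!/(8!×1!) = 90 ≠ 45, so the statement does not hold.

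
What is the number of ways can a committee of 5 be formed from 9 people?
126

Reasoning: C(9,5) = 9! / (5! × (9-5)!)
         = 9! / (5! × 4!)
         = 126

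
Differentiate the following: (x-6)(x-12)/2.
d/dx[(x-6)(x-12)] = (x-12) + (x-6) = 2x - 18. Dividing by 2 gives (2x - 18)/2.
Final answer: (2x - 18)/2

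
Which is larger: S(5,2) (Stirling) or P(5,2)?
P(5,2)

Reasoning: S(5,2) = 2·S(4,2) + S(4,1) = 2·7 + 1 = 15; P(5,2) = 20.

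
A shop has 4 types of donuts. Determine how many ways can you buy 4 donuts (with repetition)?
Stars and bars: C(4+4-1, 4) = C(7, 4) = 35.
Final answer: 35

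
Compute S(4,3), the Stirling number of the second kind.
6

Reasoning: Using the Stirling recurrence: S(n,k) = k·S(n-1,k) + S(n-1,k-1)
S(4,3) = 3·S(3,3) + S(3,2)
         = 3·1 + 3
         = 3 + 3
         = 6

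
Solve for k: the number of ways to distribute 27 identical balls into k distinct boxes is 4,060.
4

Stars and bars: the count is C(27+k−1, k−1), increasing in k. k=2: C(28,1) = 28, k=3: C(29,2) = 406, k=4: C(30,3) = 4,060 ✓. So k = 4.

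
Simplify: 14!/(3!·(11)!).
364

Solution: This is C(14,3) = 364.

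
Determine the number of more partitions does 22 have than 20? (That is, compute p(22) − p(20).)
375
Pentagonal recurrence p(n) = p(n−1) + p(n−2) − p(n−5) − p(n−7) + …: p(22) = p(21) + p(20) − p(17) − p(15) + p(10) + p(7) − p(0) = 792 + 627 − 297 − 176 + 42 + 15 − 1 = 1,002.
p(20) = p(19) + p(18) − p(15) − p(13) + p(8) + p(5) = 490 + 385 − 176 − 101 + 22 + 7 = 627.
Difference = 1,002 − 627 = 375.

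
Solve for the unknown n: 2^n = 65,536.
16

Solution: 65,536 = 1,024 × 64 = 2^10 × 2^6 = 2^16, so n = 16.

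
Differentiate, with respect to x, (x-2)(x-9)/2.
(2x - 11)/2

Working:
d/dx[(x-2)(x-9)] = (x-9) + (x-2) = 2x - 11. Dividing by 2 gives (2x - 11)/2.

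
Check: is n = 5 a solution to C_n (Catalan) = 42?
Yes

Explanation: C_5 = C(10,5)/(5+1) = 252/6 = 42, which equals 42.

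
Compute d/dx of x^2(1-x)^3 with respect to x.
Product rule: 2x^{1}(1-x)^{3} + x^2·(-3)(1-x)^{2}.
Final answer: 2x^1(1-x)^3 - 3x^2(1-x)^2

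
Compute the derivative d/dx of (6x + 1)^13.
Chain rule: 13(6x+1)^{12} × 6 = 78(6x+1)^{12}.
Final answer: 78(6x + 1)^12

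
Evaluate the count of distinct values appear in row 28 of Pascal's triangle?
15

Working:
Row 28 has entries C(28,0)..C(28,28); by symmetry C(28,k)=C(28,28-k), giving 15 distinct values.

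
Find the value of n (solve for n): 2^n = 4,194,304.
22

Explanation: 4,194,304 = 1,024 × 1,024 × 4 = 2^10 × 2^10 × 2^2 = 2^22, so n = 22.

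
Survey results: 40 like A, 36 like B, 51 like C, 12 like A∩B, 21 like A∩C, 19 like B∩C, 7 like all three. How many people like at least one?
82

Solution: |A∪B∪C| = 40+36+51-12-21-19+7 = 82.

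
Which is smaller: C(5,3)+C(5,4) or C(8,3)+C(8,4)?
C(5,3)+C(5,4)

Solution: First=15, Second=126.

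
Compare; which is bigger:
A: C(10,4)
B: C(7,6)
A

A=C(10,4)=210, B=C(7,6)=7.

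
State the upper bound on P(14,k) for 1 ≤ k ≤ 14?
87,178,291,200

Working:
P(14,k) increases in k, so maximum at k = 14: 14! = 87,178,291,200.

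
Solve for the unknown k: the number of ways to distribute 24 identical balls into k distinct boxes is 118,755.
6

Working:
Stars and bars: the count is C(24+k−1, k−1), increasing in k. k=4: C(27,3) = 2,925, k=5: C(28,4) = 20,475, k=6: C(29,5) = 118,755 ✓. So k = 6.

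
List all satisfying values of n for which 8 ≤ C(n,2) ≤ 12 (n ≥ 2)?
5

Working:
C(4,2)=6; C(5,2)=10; C(6,2)=15. So valid n = 5.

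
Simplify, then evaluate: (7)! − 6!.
4,320

Solution: (7)! − 6! = (7)·6! − 6! = (7−1)·6! = 6·6! = 4,320.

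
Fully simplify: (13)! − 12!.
5,748,019,200

Working:
(13)! − 12! = (13)·12! − 12! = (13−1)·12! = 12·12! = 5,748,019,200.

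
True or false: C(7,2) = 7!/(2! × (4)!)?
False

The correct denominator is 2!×5!, giving C(7,2) = 21; the stated RHS is 7!/(2!×4!) = 105 ≠ 21, so the statement does not hold.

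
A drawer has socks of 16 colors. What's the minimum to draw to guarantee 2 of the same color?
17

Reasoning: Worst case: 1 of each = 16. One more: 17.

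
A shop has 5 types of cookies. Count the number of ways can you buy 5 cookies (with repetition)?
Stars and bars: C(5+5-1, 5) = C(9, 5) = 126.

Answer: 126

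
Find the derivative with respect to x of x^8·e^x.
Product rule: d/dx[x^8]·e^x + x^8·d/dx[e^x] = 8x^{7}e^x + x^8e^x.

Answer: (8x^7 + x^8)e^x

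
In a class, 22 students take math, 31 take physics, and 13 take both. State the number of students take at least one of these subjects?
40

Working:
|A∪B| = |A|+|B|-|A∩B| = 22+31-13 = 40.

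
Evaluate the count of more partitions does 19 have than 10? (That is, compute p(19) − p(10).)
Pentagonal recurrence p(n) = p(n−1) + p(n−2) − p(n−5) − p(n−7) + …: p(19) = p(18) + p(17) − p(14) − p(12) + p(7) + p(4) = 385 + 297 − 135 − 77 + 15 + 5 = 490.
p(10) = p(9) + p(8) − p(5) − p(3) = 30 + 22 − 7 − 3 = 42.
Difference = 490 − 42 = 448.

Answer: 448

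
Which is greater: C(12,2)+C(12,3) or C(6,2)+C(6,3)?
First=286, Second=35.

Answer: C(12,2)+C(12,3)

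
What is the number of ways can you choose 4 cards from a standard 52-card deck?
C(52,4) = 270,725.
Final answer: 270,725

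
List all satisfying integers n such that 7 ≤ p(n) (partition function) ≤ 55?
5, 6, 7, 8, 9, 10

Explanation: Tabulating p(n) via p(n) = p(n−1) + p(n−2) − p(n−5) − p(n−7) + …: p(4)=5; p(5)=7; p(6)=11; p(7)=15; p(8)=22; p(9)=30; p(10)=42; p(11)=56. So valid n = 5, 6, 7, 8, 9, 10.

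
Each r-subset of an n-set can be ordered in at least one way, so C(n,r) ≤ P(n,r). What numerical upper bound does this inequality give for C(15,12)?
P(15,12) = 15·14·13·12·11·10·9·8·7·6·5·4 = 217,945,728,000, so C(15,12) ≤ 217,945,728,000. (The bound is loose by a factor of 12! = 479,001,600: C(15,12) = 217,945,728,000/479,001,600 = 455.)
Final answer: 217,945,728,000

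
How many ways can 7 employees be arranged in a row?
5,040
Arrangements of 7 distinct objects: 7! = 5,040.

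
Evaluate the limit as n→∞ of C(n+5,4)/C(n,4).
1

Explanation: Both numerator and denominator grow as n^4/4! for large n, so the ratio → 1.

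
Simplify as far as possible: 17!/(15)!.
272
This equals 17×16 = 272.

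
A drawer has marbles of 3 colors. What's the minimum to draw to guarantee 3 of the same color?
Worst case: 2 of each = 6. One more: 7.

Answer: 7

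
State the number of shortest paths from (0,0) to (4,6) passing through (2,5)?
63

Solution: To (2,5): C(7,2)=21. From there: C(3,2)=3. Total: 63.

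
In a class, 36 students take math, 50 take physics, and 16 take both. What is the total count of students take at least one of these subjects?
|A∪B| = |A|+|B|-|A∩B| = 36+50-16 = 70.
Final answer: 70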